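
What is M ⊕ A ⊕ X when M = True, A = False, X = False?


M = True, A = False, X = False
Step 1: M ⊕ A = True XOR False = True
Step 2: True ⊕ X = True XOR False = True
XOR is true when an odd number of operands are true.

True


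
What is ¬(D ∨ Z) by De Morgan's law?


De Morgan's law: ¬(P ∨ Q) ≡ ¬P ∧ ¬Q
¬(D ∨ Z) = ¬D ∧ ¬Z

¬D ∧ ¬Z


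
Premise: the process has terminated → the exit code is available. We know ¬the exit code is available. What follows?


Modus tollens: P → Q, ¬Q ⊢ ¬P
P: the process has terminated
Q: the exit code is available
We have P → Q and Q is false.
By modus tollens, P must be false.

It is not the case that the process has terminated


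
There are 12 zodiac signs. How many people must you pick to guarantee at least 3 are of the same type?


Pigeonhole: to guarantee k in one of n categories, need (k-1)×n + 1.
k = 3, n = 12
Minimum = (3-1) × 12 + 1 = 2 × 12 + 1

25


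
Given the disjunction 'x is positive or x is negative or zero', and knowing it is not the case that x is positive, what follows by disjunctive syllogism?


Disjunctive syllogism: P ∨ Q, ¬P ⊢ Q
Disjunction: x is positive ∨ x is negative or zero
We know it is not the case that x is positive.
By disjunctive syllogism, the other disjunct must be true.

x is negative or zero


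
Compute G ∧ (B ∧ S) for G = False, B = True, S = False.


G = False, B = True, S = False
Step 1: B ∧ S = True AND False = False
Step 2: G ∧ False = False AND False = False
AND is true only when ALL operands are true.

False


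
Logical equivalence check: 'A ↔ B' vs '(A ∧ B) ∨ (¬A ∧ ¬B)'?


Expression 1: A ↔ B
Expression 2: (A ∧ B) ∨ (¬A ∧ ¬B)
Truth table (A B | Expr1 Expr2):
  T T |   T     T
  T F |   F     F
  F T |   F     F
  F F |   T     T
All 4 rows agree, so the expressions are logically equivalent.

Yes


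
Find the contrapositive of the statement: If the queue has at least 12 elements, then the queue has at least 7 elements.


Original: If the queue has at least 12 elements, then the queue has at least 7 elements
Contrapositive: If ¬Q, then ¬P
Negate Q: not (the queue has at least 7 elements)
Negate P: not (the queue has at least 12 elements)

If not (the queue has at least 7 elements), then not (the queue has at least 12 elements).


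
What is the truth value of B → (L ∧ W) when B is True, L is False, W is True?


B = True, L = False, W = True
Step 1: L ∧ W = False AND True = False
Step 2: B → (False): false only when B=True and consequent=False.
Result: False

False


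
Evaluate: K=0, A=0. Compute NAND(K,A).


K AND A = 0
NOT(0) = 1

1


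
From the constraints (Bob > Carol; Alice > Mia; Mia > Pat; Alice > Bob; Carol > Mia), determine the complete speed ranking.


Constraints: Bob > Carol; Alice > Mia; Mia > Pat; Alice > Bob; Carol > Mia
Method: at each step, the next-highest is the one remaining person who never appears on the smaller side of a constraint between remaining people.
  Step 1: remaining {Mia, Carol, Bob, Alice, Pat}; on the smaller side: {Mia, Carol, Bob, Pat} → Alice is next (Alice > Mia; Alice > Bob).
  Step 2: remaining {Mia, Carol, Bob, Pat}; on the smaller side: {Mia, Carol, Pat} → Bob is next (Bob > Carol).
  Step 3: remaining {Mia, Carol, Pat}; on the smaller side: {Mia, Pat} → Carol is next (Carol > Mia).
  Step 4: remaining {Mia, Pat}; on the smaller side: {Pat} → Mia is next (Mia > Pat).
  Step 5: only Pat remains → lowest.
Final ranking (highest to lowest):

Alice > Bob > Carol > Mia > Pat


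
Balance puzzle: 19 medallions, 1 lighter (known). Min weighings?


Each weighing has 3 outcomes (left heavy / balance / right heavy), so k weighings distinguish at most 3^k cases; splitting into three near-equal groups achieves this.
Need 3^k ≥ 19: 3^2 = 9 < 19 ≤ 3^3 = 27
k = ⌈log₃(19)⌉ = 3

3


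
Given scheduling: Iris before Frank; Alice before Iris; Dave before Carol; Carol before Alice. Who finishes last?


Constraints: Iris before Frank; Alice before Iris; Dave before Carol; Carol before Alice
The last task can have nothing scheduled after it, so it must never appear on the left of a 'before'.
Tasks appearing before some other task: Iris, Alice, Dave, Carol.
The only task not in that list is Frank → it is last.

Frank


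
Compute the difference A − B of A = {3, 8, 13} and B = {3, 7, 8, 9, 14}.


A = {3, 8, 13}
B = {3, 7, 8, 9, 14}
Operation: difference A − B
In A but not B: 13

{13}


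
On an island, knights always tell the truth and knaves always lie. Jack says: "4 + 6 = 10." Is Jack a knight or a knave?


Statement: "4 + 6 = 10."
Actual: 4 + 6 = 10
Claimed: 10
Statement is TRUE → Jack tells the truth → Knight

Knight


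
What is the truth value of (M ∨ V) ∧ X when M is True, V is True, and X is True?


M = True, V = True, X = True
Step 1: M ∨ V = True OR True = True
Step 2: True ∧ X = True AND True = True
OR is true when at least one operand is true; AND requires both.

True


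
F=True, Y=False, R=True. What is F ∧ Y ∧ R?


F = True, Y = False, R = True
Expression: F ∧ Y ∧ R
Step 1: F ∧ Y = True AND False = False
Step 2: (False) ∧ R = False AND True = False

False


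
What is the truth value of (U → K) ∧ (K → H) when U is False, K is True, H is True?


U = False, K = True, H = True
Step 1: U → K is false only when U=True and K=False. Result: True
Step 2: K → H is false only when K=True and H=False. Result: True
Step 3: True ∧ True = True

True


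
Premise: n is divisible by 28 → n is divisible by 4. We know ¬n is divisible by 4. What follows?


Modus tollens: P → Q, ¬Q ⊢ ¬P
P: n is divisible by 28
Q: n is divisible by 4
We have P → Q and Q is false.
By modus tollens, P must be false.

It is not the case that n is divisible by 28


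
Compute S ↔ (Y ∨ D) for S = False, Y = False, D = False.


S = False, Y = False, D = False
Step 1: Y ∨ D = False OR False = False
Step 2: S ↔ (False): true when both sides have same truth value.
Result: False ↔ False = True

True


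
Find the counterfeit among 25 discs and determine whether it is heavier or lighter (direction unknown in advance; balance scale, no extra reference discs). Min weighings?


Let n = 25. 50 possibilities (n discs × lighter/heavier); each weighing has 3 outcomes.
Bound for k weighings: say the first weighing puts j discs on each pan. If it tips, the 2j weighed discs remain suspects (each with a known direction) and k-1 weighings give 3^(k-1) outcomes; 3^(k-1) is odd, so 2j ≤ 3^(k-1) - 1. If it balances, the n - 2j unweighed discs remain with direction unknown: 2(n - 2j) ≤ 3^(k-1) - 1 by the same parity argument. Adding, n ≤ (3^(k-1) - 1) + (3^(k-1) - 1)/2 = (3^k - 3)/2, and the classical three-group strategy achieves this (3 discs in 2 weighings, 12 in 3, 39 in 4, 120 in 5).
So we need the smallest k with (3^k - 3)/2 ≥ 25.
k = 3: (3^3 - 3)/2 = 12 < 25 ✗
k = 4: (3^4 - 3)/2 = 39 ≥ 25 ✓

4


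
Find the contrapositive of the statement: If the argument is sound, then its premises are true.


Original: If the argument is sound, then its premises are true
Contrapositive: If ¬Q, then ¬P
Negate Q: not (its premises are true)
Negate P: not (the argument is sound)

If not (its premises are true), then not (the argument is sound).


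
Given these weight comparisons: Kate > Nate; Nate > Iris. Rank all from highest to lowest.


Constraints: Kate > Nate; Nate > Iris
Method: at each step, the next-highest is the one remaining person who never appears on the smaller side of a constraint between remaining people.
  Step 1: remaining {Nate, Iris, Kate}; on the smaller side: {Nate, Iris} → Kate is next (Kate > Nate).
  Step 2: remaining {Nate, Iris}; on the smaller side: {Iris} → Nate is next (Nate > Iris).
  Step 3: only Iris remains → lowest.
Final ranking (highest to lowest):

Kate > Nate > Iris


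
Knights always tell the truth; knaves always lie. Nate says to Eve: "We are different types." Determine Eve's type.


Nate says: "We are different types."
Case 1: Nate is a Knight (truth-teller)
  Statement is true → they ARE different → Eve is a Knave
Case 2: Nate is a Knave (liar)
  Statement is false → they are NOT different → Eve is a Knave
In both cases, Eve is a Knave.

Knave


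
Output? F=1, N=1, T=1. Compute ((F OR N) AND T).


F OR N = 1|1 = 1
1 AND 1 = 1

1


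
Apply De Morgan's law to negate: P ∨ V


De Morgan's law: ¬(P ∨ Q) ≡ ¬P ∧ ¬Q
¬(P ∨ V) = ¬P ∧ ¬V

¬P ∧ ¬V


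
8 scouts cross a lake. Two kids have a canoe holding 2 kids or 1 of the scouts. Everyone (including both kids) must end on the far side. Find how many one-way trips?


Per crossing of one of the scouts: kids→, one←, one of the scouts→, one← = 4 trips
8 × 4 = 32, + 1 final kids→ = 33
Minimum trips = 33

33


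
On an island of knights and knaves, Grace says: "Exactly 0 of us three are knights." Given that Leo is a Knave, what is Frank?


Grace claims exactly 0 knights among Grace, Leo, Frank.
Given: Leo is a Knave.

Case 1: Grace is a Knight (tells truth)
  Then exactly 0 of the three are knights.
  Counting Grace, Leo: 1 knight(s) so far. Need -1 more → impossible.
Case 2: Grace is a Knave (lies)
  Then the count is NOT 0.
  If Frank = Knave, count = 0 = 0 → claim would be true, contradicts lie.
  If Frank = Knight, count = 1 ≠ 0 → lie confirmed ✓

Frank is a Knight.

Knight


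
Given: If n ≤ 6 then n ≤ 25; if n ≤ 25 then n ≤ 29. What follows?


Hypothetical syllogism: P → Q, Q → R ⊢ P → R
Premise 1: n ≤ 6 → n ≤ 25
Premise 2: n ≤ 25 → n ≤ 29
Chain the implications: the middle term (n ≤ 25) links the two.
Conclusion: If n ≤ 6, then n ≤ 29.

If n ≤ 6, then n ≤ 29.


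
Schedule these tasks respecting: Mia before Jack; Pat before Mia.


Constraints: Mia before Jack; Pat before Mia
Method: repeatedly schedule the remaining task that has no remaining task required before it.
  Step 1: remaining {Pat, Mia, Jack}; every task except Pat still has a predecessor pending → schedule Pat.
  Step 2: remaining {Mia, Jack}; every task except Mia still has a predecessor pending → schedule Mia.
  Step 3: only Jack remains → schedule Jack.
Resulting order:

Pat → Mia → Jack


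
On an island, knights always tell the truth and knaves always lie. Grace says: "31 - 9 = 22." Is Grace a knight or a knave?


Statement: "31 - 9 = 22."
Actual: 31 - 9 = 22
Claimed: 22
Statement is TRUE → Grace tells the truth → Knight

Knight


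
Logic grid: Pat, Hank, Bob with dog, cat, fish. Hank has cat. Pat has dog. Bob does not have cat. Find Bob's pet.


From clues:
  Pat → dog
  Hank → cat
By elimination, Bob gets the remaining.

fish


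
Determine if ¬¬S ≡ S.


Expression 1: ¬¬S
Expression 2: S
Truth table (S | Expr1 Expr2):
  T |   T     T
  F |   F     F
All 2 rows agree, so the expressions are logically equivalent.

Yes


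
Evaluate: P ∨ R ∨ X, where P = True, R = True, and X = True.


P = True, R = True, X = True
Step 1: P ∨ R = True OR True = True
Step 2: True ∨ X = True OR True = True
OR is true when at least one operand is true.

True


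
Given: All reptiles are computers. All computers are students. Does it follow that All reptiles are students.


Premise 1: All reptiles are computers.
Premise 2: All computers are students.
Conclusion: All reptiles are students.
Barbara syllogism (AAA-1): All A are B, All B are C → All A are C.
Middle term (computers) distributed in premise 2.

Valid


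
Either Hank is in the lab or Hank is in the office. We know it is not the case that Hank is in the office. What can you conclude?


Disjunctive syllogism: P ∨ Q, ¬P ⊢ Q
Disjunction: Hank is in the lab ∨ Hank is in the office
We know it is not the case that Hank is in the office.
By disjunctive syllogism, the other disjunct must be true.

Hank is in the lab


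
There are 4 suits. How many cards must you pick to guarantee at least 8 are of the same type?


Pigeonhole: to guarantee k in one of n categories, need (k-1)×n + 1.
k = 8, n = 4
Minimum = (8-1) × 4 + 1 = 7 × 4 + 1

29


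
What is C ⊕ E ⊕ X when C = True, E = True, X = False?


C = True, E = True, X = False
Step 1: C ⊕ E = True XOR True = False
Step 2: False ⊕ X = False XOR False = False
XOR is true when an odd number of operands are true.

False


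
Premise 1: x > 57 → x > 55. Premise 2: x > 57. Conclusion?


Modus ponens: P → Q, P ⊢ Q
P: x > 57
Q: x > 55
We have P → Q and P is true.
By modus ponens, Q must be true.

x > 55


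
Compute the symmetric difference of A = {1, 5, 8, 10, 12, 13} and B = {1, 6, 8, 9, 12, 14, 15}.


A = {1, 5, 8, 10, 12, 13}
B = {1, 6, 8, 9, 12, 14, 15}
Operation: symmetric difference
In A only: [5, 10, 13], in B only: [6, 9, 14, 15]

{5, 6, 9, 10, 13, 14, 15}


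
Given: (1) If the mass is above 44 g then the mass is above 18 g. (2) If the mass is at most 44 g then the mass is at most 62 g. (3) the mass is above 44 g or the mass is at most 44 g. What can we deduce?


Constructive dilemma: (P → Q) ∧ (R → S), P ∨ R ⊢ Q ∨ S
Premise 1: the mass is above 44 g → the mass is above 18 g
Premise 2: the mass is at most 44 g → the mass is at most 62 g
Premise 3: the mass is above 44 g ∨ the mass is at most 44 g
Case 1: Assuming the mass is above 44 g, then by Premise 1, the mass is above 18 g.
Case 2: Assuming the mass is at most 44 g, then by Premise 2, the mass is at most 62 g.
Since one of the mass is above 44 g or the mass is at most 44 g must hold, we get the mass is above 18 g or the mass is at most 62 g.

The mass is above 18 g or the mass is at most 62 g.


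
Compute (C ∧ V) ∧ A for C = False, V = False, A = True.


C = False, V = False, A = True
Step 1: C ∧ V = False AND False = False
Step 2: False ∧ A = False AND True = False
AND is true only when ALL operands are true.

False


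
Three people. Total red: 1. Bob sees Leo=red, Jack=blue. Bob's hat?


Total red = 1, seen red = 1
Own red = 1 - 1 = 0
Bob's hat is blue.

blue


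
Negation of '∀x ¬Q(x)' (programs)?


Original: ∀x ¬Q(x)
Rule: ¬∀→∃, ¬∃→∀, negate predicate.
Negation: ∃x Q(x)

∃x Q(x)


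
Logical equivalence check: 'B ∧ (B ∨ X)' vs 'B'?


Expression 1: B ∧ (B ∨ X)
Expression 2: B
Truth table (B X | Expr1 Expr2):
  T T |   T     T
  T F |   T     T
  F T |   F     F
  F F |   F     F
All 4 rows agree, so the expressions are logically equivalent.

Yes


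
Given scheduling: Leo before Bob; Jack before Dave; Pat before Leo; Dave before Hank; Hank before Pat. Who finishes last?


Constraints: Leo before Bob; Jack before Dave; Pat before Leo; Dave before Hank; Hank before Pat
The last task can have nothing scheduled after it, so it must never appear on the left of a 'before'.
Tasks appearing before some other task: Leo, Jack, Pat, Dave, Hank.
The only task not in that list is Bob → it is last.

Bob


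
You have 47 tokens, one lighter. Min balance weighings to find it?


Each weighing has 3 outcomes (left heavy / balance / right heavy), so k weighings distinguish at most 3^k cases; splitting into three near-equal groups achieves this.
Need 3^k ≥ 47: 3^3 = 27 < 47 ≤ 3^4 = 81
k = ⌈log₃(47)⌉ = 4

4


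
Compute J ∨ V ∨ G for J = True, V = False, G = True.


J = True, V = False, G = True
Step 1: J ∨ V = True OR False = True
Step 2: True ∨ G = True OR True = True
OR is true when at least one operand is true.

True


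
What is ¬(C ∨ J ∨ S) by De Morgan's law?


De Morgan's law: ¬(P ∨ Q ∨ R) ≡ ¬P ∧ ¬Q ∧ ¬R
¬(C ∨ J ∨ S) = ¬C ∧ ¬J ∧ ¬S

¬C ∧ ¬J ∧ ¬S


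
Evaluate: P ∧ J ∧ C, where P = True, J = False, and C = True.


P = True, J = False, C = True
Step 1: P ∧ J = True AND False = False
Step 2: (False) ∧ C = (False) AND True = False
AND is true only when ALL operands are true.

False


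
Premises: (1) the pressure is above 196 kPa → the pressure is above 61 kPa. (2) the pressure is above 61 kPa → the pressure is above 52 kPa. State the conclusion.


Hypothetical syllogism: P → Q, Q → R ⊢ P → R
Premise 1: the pressure is above 196 kPa → the pressure is above 61 kPa
Premise 2: the pressure is above 61 kPa → the pressure is above 52 kPa
Chain the implications: the middle term (the pressure is above 61 kPa) links the two.
Conclusion: If the pressure is above 196 kPa, then the pressure is above 52 kPa.

If the pressure is above 196 kPa, then the pressure is above 52 kPa.


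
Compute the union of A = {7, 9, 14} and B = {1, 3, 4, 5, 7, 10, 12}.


A = {7, 9, 14}
B = {1, 3, 4, 5, 7, 10, 12}
Operation: union
All elements combined: 1, 3, 4, 5, 7, 9, 10, 12, 14

{1, 3, 4, 5, 7, 9, 10, 12, 14}


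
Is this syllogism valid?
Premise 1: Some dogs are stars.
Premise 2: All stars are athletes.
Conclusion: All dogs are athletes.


Premise 1: Some dogs are stars.
Premise 2: All stars are athletes.
Conclusion: All dogs are athletes.
Fallacy: illicit minor. The minor term (dogs) is distributed in the conclusion ('All dogs ...') but undistributed in its premise ('Some dogs are stars' doesn't cover all dogs).
Only 'Some dogs are athletes' follows, not 'All'.

Invalid


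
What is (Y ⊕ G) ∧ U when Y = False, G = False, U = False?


Y = False, G = False, U = False
Step 1: Y ⊕ G = False XOR False = False
Step 2: False ∧ U = False AND False = False
XOR true when exactly one of Y,G is true; then AND with U.

False


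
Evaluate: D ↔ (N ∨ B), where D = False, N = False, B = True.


D = False, N = False, B = True
Step 1: N ∨ B = False OR True = True
Step 2: D ↔ (True): true when both sides have same truth value.
Result: False ↔ True = False

False


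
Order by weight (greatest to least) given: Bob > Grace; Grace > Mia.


Constraints: Bob > Grace; Grace > Mia
Method: at each step, the next-highest is the one remaining person who never appears on the smaller side of a constraint between remaining people.
  Step 1: remaining {Grace, Mia, Bob}; on the smaller side: {Grace, Mia} → Bob is next (Bob > Grace).
  Step 2: remaining {Grace, Mia}; on the smaller side: {Mia} → Grace is next (Grace > Mia).
  Step 3: only Mia remains → lowest.
Final ranking (highest to lowest):

Bob > Grace > Mia


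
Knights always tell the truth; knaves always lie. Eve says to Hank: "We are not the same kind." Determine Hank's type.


Eve says: "We are not the same kind."
Case 1: Eve is a Knight (truth-teller)
  Statement is true → they ARE different → Hank is a Knave
Case 2: Eve is a Knave (liar)
  Statement is false → they are NOT different → Hank is a Knave
In both cases, Hank is a Knave.

Knave


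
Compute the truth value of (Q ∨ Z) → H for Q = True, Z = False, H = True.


Q = True, Z = False, H = True
Step 1: Q ∨ Z = True OR False = True
Step 2: (True) → H: false only when antecedent=True and H=False.
Result: True

True


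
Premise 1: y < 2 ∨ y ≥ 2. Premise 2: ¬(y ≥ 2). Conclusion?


Disjunctive syllogism: P ∨ Q, ¬P ⊢ Q
Disjunction: y < 2 ∨ y ≥ 2
We know it is not the case that y ≥ 2.
By disjunctive syllogism, the other disjunct must be true.

y < 2


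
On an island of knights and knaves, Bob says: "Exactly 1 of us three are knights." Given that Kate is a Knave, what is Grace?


Bob claims exactly 1 knights among Bob, Kate, Grace.
Given: Kate is a Knave.

Case 1: Bob is a Knight (tells truth)
  Then exactly 1 of the three are knights.
  Counting Bob, Kate: 1 knight(s) so far. Need 0 more → Grace = Knave.
Case 2: Bob is a Knave (lies)
  Then the count is NOT 1.
  If Grace = Knight, count = 1 = 1 → claim would be true, contradicts lie.
  If Grace = Knave, count = 0 ≠ 1 → lie confirmed ✓

Grace is a Knave.

Knave


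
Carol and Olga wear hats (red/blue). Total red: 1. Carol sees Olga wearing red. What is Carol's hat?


Total red = 1, Olga = red
Red accounted for: 1
Remaining for Carol: 0
Carol's hat is blue.

blue


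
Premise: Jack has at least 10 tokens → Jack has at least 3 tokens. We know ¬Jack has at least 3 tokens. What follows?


Modus tollens: P → Q, ¬Q ⊢ ¬P
P: Jack has at least 10 tokens
Q: Jack has at least 3 tokens
We have P → Q and Q is false.
By modus tollens, P must be false.

It is not the case that Jack has at least 10 tokens


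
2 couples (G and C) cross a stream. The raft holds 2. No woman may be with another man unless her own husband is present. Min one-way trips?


Label couples G and C.
1. WG+WC → (far: WG,WC; near: HG,HC)
2. WG ←   (far: WC; near: HG,HC,WG)
3. HG+HC → (far: HG,HC,WC; near: WG)
4. HG ←   (far: HC,WC; near: HG,WG)  — HG returns, since WG is alone on near bank
5. HG+WG → (far: all four; near: empty)
Every state respects the constraint.
Minimum trips = 5

5


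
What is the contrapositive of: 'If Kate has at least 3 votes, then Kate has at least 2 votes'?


Original: If Kate has at least 3 votes, then Kate has at least 2 votes
Contrapositive: If ¬Q, then ¬P
Negate Q: not (Kate has at least 2 votes)
Negate P: not (Kate has at least 3 votes)

If not (Kate has at least 2 votes), then not (Kate has at least 3 votes).


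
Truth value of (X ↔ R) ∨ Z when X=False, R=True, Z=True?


X = False, R = True, Z = True
Expression: (X ↔ R) ∨ Z
Step 1: X ↔ R = (False iff True) (true when values match) = False
Step 2: (False) ∨ Z = False OR True = True

True


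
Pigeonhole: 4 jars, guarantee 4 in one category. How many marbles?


Pigeonhole: to guarantee k in one of n categories, need (k-1)×n + 1.
k = 4, n = 4
Minimum = (4-1) × 4 + 1 = 3 × 4 + 1

13


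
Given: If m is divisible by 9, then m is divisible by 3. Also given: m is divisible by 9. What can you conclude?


Modus ponens: P → Q, P ⊢ Q
P: m is divisible by 9
Q: m is divisible by 3
We have P → Q and P is true.
By modus ponens, Q must be true.

m is divisible by 3


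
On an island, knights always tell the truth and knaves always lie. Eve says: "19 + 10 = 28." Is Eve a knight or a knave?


Statement: "19 + 10 = 28."
Actual: 19 + 10 = 29
Claimed: 28
Statement is FALSE → Eve lies → Knave

Knave


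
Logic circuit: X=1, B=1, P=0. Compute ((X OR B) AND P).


X OR B = 1|1 = 1
1 AND 0 = 0

0


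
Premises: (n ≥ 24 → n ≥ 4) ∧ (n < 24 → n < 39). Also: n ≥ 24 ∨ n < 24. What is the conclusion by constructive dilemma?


Constructive dilemma: (P → Q) ∧ (R → S), P ∨ R ⊢ Q ∨ S
Premise 1: n ≥ 24 → n ≥ 4
Premise 2: n < 24 → n < 39
Premise 3: n ≥ 24 ∨ n < 24
Case 1: Assuming n ≥ 24, then by Premise 1, n ≥ 4.
Case 2: Assuming n < 24, then by Premise 2, n < 39.
Since one of n ≥ 24 or n < 24 must hold, we get n ≥ 4 or n < 39.

n ≥ 4 or n < 39.


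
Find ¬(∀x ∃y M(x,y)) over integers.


Original: ∀x ∃y M(x,y)
Rule: ¬∀→∃, ¬∃→∀, negate predicate.
Negation: ∃x ∀y ¬M(x,y)

∃x ∀y ¬M(x,y)


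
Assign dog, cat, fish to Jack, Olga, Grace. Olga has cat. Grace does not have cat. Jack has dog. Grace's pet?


From clues:
  Jack → dog
  Olga → cat
By elimination, Grace gets the remaining.

fish


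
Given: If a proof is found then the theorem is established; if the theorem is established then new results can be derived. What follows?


Hypothetical syllogism: P → Q, Q → R ⊢ P → R
Premise 1: a proof is found → the theorem is established
Premise 2: the theorem is established → new results can be derived
Chain the implications: the middle term (the theorem is established) links the two.
Conclusion: If a proof is found, then new results can be derived.

If a proof is found, then new results can be derived.


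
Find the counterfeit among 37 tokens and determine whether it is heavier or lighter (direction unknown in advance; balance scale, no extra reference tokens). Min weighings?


Let n = 37. 74 possibilities (n tokens × lighter/heavier); each weighing has 3 outcomes.
Bound for k weighings: say the first weighing puts j tokens on each pan. If it tips, the 2j weighed tokens remain suspects (each with a known direction) and k-1 weighings give 3^(k-1) outcomes; 3^(k-1) is odd, so 2j ≤ 3^(k-1) - 1. If it balances, the n - 2j unweighed tokens remain with direction unknown: 2(n - 2j) ≤ 3^(k-1) - 1 by the same parity argument. Adding, n ≤ (3^(k-1) - 1) + (3^(k-1) - 1)/2 = (3^k - 3)/2, and the classical three-group strategy achieves this (3 tokens in 2 weighings, 12 in 3, 39 in 4, 120 in 5).
So we need the smallest k with (3^k - 3)/2 ≥ 37.
k = 3: (3^3 - 3)/2 = 12 < 37 ✗
k = 4: (3^4 - 3)/2 = 39 ≥ 37 ✓

4


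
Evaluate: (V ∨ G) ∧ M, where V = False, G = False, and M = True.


V = False, G = False, M = True
Step 1: V ∨ G = False OR False = False
Step 2: False ∧ M = False AND True = False
OR is true when at least one operand is true; AND requires both.

False


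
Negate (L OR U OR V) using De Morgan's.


De Morgan's law: ¬(P ∨ Q ∨ R) ≡ ¬P ∧ ¬Q ∧ ¬R
¬(L ∨ U ∨ V) = ¬L ∧ ¬U ∧ ¬V

¬L ∧ ¬U ∧ ¬V


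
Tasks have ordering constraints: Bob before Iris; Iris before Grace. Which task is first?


Constraints: Bob before Iris; Iris before Grace
The first task can have nothing scheduled before it, so it must never appear on the right of a 'before'.
Tasks appearing after some 'before': Iris, Grace.
The only task not in that list is Bob → it is first.

Bob


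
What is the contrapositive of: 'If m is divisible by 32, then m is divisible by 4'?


Original: If m is divisible by 32, then m is divisible by 4
Contrapositive: If ¬Q, then ¬P
Negate Q: not (m is divisible by 4)
Negate P: not (m is divisible by 32)

If not (m is divisible by 4), then not (m is divisible by 32).


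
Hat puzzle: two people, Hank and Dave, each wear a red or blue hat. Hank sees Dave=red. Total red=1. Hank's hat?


Total red = 1, Dave = red
Red accounted for: 1
Remaining for Hank: 0
Hank's hat is blue.

blue


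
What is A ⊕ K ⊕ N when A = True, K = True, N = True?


A = True, K = True, N = True
Step 1: A ⊕ K = True XOR True = False
Step 2: False ⊕ N = False XOR True = True
XOR is true when an odd number of operands are true.

True


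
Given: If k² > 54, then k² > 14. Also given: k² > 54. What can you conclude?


Modus ponens: P → Q, P ⊢ Q
P: k² > 54
Q: k² > 14
We have P → Q and P is true.
By modus ponens, Q must be true.

k² > 14


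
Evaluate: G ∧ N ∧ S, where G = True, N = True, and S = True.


G = True, N = True, S = True
Step 1: G ∧ N = True AND True = True
Step 2: (True) ∧ S = (True) AND True = True
AND is true only when ALL operands are true.

True


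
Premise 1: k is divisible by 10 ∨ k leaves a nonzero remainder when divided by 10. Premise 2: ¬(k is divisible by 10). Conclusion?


Disjunctive syllogism: P ∨ Q, ¬P ⊢ Q
Disjunction: k is divisible by 10 ∨ k leaves a nonzero remainder when divided by 10
We know it is not the case that k is divisible by 10.
By disjunctive syllogism, the other disjunct must be true.

k leaves a nonzero remainder when divided by 10


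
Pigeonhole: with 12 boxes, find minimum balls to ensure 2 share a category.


Pigeonhole: to guarantee k in one of n categories, need (k-1)×n + 1.
k = 2, n = 12
Minimum = (2-1) × 12 + 1 = 1 × 12 + 1

13


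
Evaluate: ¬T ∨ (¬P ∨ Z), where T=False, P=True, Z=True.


T = False, P = True, Z = True
Expression: ¬T ∨ (¬P ∨ Z)
Step 1: ¬P = NOT True = False
Step 2: ¬P ∨ Z = False OR True = True
Step 3: ¬T = NOT False = True
Step 4: (True) ∨ (True) = True OR True = True

True


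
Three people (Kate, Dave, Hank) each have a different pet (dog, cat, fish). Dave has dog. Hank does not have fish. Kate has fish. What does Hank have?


From clues:
  Kate → fish
  Dave → dog
By elimination, Hank gets the remaining.

cat


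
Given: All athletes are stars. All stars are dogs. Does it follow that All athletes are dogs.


Premise 1: All athletes are stars.
Premise 2: All stars are dogs.
Conclusion: All athletes are dogs.
Barbara syllogism (AAA-1): All A are B, All B are C → All A are C.
Middle term (stars) distributed in premise 2.

Valid


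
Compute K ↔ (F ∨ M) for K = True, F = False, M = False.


K = True, F = False, M = False
Step 1: F ∨ M = False OR False = False
Step 2: K ↔ (False): true when both sides have same truth value.
Result: True ↔ False = False

False


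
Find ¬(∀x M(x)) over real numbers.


Original: ∀x M(x)
Rule: ¬∀→∃, ¬∃→∀, negate predicate.
Negation: ∃x ¬M(x)

∃x ¬M(x)


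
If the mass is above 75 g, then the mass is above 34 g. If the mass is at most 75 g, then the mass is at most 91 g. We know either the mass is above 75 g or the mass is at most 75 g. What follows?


Constructive dilemma: (P → Q) ∧ (R → S), P ∨ R ⊢ Q ∨ S
Premise 1: the mass is above 75 g → the mass is above 34 g
Premise 2: the mass is at most 75 g → the mass is at most 91 g
Premise 3: the mass is above 75 g ∨ the mass is at most 75 g
Case 1: Assuming the mass is above 75 g, then by Premise 1, the mass is above 34 g.
Case 2: Assuming the mass is at most 75 g, then by Premise 2, the mass is at most 91 g.
Since one of the mass is above 75 g or the mass is at most 75 g must hold, we get the mass is above 34 g or the mass is at most 91 g.

The mass is above 34 g or the mass is at most 91 g.


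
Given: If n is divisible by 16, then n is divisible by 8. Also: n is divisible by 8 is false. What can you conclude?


Modus tollens: P → Q, ¬Q ⊢ ¬P
P: n is divisible by 16
Q: n is divisible by 8
We have P → Q and Q is false.
By modus tollens, P must be false.

It is not the case that n is divisible by 16


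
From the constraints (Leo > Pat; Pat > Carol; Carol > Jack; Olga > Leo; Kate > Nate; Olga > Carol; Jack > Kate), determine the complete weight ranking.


Constraints: Leo > Pat; Pat > Carol; Carol > Jack; Olga > Leo; Kate > Nate; Olga > Carol; Jack > Kate
Method: at each step, the next-highest is the one remaining person who never appears on the smaller side of a constraint between remaining people.
  Step 1: remaining {Pat, Kate, Olga, Jack, Carol, Nate, Leo}; on the smaller side: {Pat, Kate, Jack, Carol, Nate, Leo} → Olga is next (Olga > Leo; Olga > Carol).
  Step 2: remaining {Pat, Kate, Jack, Carol, Nate, Leo}; on the smaller side: {Pat, Kate, Jack, Carol, Nate} → Leo is next (Leo > Pat).
  Step 3: remaining {Pat, Kate, Jack, Carol, Nate}; on the smaller side: {Kate, Jack, Carol, Nate} → Pat is next (Pat > Carol).
  Step 4: remaining {Kate, Jack, Carol, Nate}; on the smaller side: {Kate, Jack, Nate} → Carol is next (Carol > Jack).
  Step 5: remaining {Kate, Jack, Nate}; on the smaller side: {Kate, Nate} → Jack is next (Jack > Kate).
  Step 6: remaining {Kate, Nate}; on the smaller side: {Nate} → Kate is next (Kate > Nate).
  Step 7: only Nate remains → lowest.
Final ranking (highest to lowest):

Olga > Leo > Pat > Carol > Jack > Kate > Nate


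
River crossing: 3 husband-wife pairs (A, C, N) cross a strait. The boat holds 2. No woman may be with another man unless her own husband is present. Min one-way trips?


Label couples A, C, N (H = husband, W = wife).
Counting alone: 6 people, the boat carries 2 and someone must bring it back, so each round trip nets at most +1 on the far side until the last crossing → at least 9 trips. The jealousy constraint makes 9 impossible; the shortest valid schedule has 11:
1. WA+WC →  (far: WA,WC; near: HA,HC,HN,WN)
2. WA ←       (far: WC; near: HA,HC,HN,WA,WN)
3. WA+WN →  (far: WA,WC,WN; near: HA,HC,HN)
4. WA ←       (far: WC,WN; near: HA,HC,HN,WA)
5. HC+HN →  (far: HC,WC,HN,WN; near: HA,WA)
6. HC+WC ←  (far: HN,WN; near: HA,WA,HC,WC)
7. HA+HC →  (far: HA,HC,HN,WN; near: WA,WC)
8. WN ←       (far: HA,HC,HN; near: WA,WC,WN)
9. WA+WC →  (far: HA,WA,HC,WC,HN; near: WN)
10. HN ←      (far: HA,WA,HC,WC; near: HN,WN)
11. HN+WN → (far: all six; near: empty)
In every state each wife is either with her husband or with no other man.
Minimum trips = 11

11


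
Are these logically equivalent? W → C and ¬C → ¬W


Expression 1: W → C
Expression 2: ¬C → ¬W
Truth table (W C | Expr1 Expr2):
  T T |   T     T
  T F |   F     F
  F T |   T     T
  F F |   T     T
All 4 rows agree, so the expressions are logically equivalent.

Yes


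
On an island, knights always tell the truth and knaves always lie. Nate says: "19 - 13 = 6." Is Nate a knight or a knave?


Statement: "19 - 13 = 6."
Actual: 19 - 13 = 6
Claimed: 6
Statement is TRUE → Nate tells the truth → Knight

Knight


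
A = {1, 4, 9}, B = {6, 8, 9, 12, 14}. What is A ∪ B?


A = {1, 4, 9}
B = {6, 8, 9, 12, 14}
Operation: union
All elements combined: 1, 4, 6, 8, 9, 12, 14

{1, 4, 6, 8, 9, 12, 14}


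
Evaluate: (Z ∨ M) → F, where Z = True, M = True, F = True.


Z = True, M = True, F = True
Step 1: Z ∨ M = True OR True = True
Step 2: (True) → F: false only when antecedent=True and F=False.
Result: True

True


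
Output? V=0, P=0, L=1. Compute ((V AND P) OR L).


V AND P = 0&0 = 0
0 OR 1 = 1

1


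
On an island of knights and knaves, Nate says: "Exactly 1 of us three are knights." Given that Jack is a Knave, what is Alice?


Nate claims exactly 1 knights among Nate, Jack, Alice.
Given: Jack is a Knave.

Case 1: Nate is a Knight (tells truth)
  Then exactly 1 of the three are knights.
  Counting Nate, Jack: 1 knight(s) so far. Need 0 more → Alice = Knave.
Case 2: Nate is a Knave (lies)
  Then the count is NOT 1.
  If Alice = Knight, count = 1 = 1 → claim would be true, contradicts lie.
  If Alice = Knave, count = 0 ≠ 1 → lie confirmed ✓

Alice is a Knave.

Knave


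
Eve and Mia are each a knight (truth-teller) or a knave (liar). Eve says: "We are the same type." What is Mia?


Eve says: "We are the same type."
Case 1: Eve is a Knight (truth-teller)
  Statement is true → they ARE the same → Mia is also a Knight
Case 2: Eve is a Knave (liar)
  Statement is false → they are NOT the same → Mia is a Knight
In both cases, Mia is a Knight.

Knight


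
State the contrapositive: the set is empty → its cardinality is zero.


Original: If the set is empty, then its cardinality is zero
Contrapositive: If ¬Q, then ¬P
Negate Q: not (its cardinality is zero)
Negate P: not (the set is empty)

If not (its cardinality is zero), then not (the set is empty).


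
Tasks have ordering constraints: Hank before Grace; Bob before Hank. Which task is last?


Constraints: Hank before Grace; Bob before Hank
The last task can have nothing scheduled after it, so it must never appear on the left of a 'before'.
Tasks appearing before some other task: Hank, Bob.
The only task not in that list is Grace → it is last.

Grace


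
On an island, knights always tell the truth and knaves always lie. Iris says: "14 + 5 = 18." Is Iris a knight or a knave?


Statement: "14 + 5 = 18."
Actual: 14 + 5 = 19
Claimed: 18
Statement is FALSE → Iris lies → Knave

Knave


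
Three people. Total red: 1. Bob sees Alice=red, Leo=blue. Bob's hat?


Total red = 1, seen red = 1
Own red = 1 - 1 = 0
Bob's hat is blue.

blue


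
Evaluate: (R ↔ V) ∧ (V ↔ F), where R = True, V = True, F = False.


R = True, V = True, F = False
Step 1: R ↔ V is true when R and V have the same value. Result: True
Step 2: V ↔ F is true when V and F have the same value. Result: False
Step 3: True ∧ False = False

False


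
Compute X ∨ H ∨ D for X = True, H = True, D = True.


X = True, H = True, D = True
Step 1: X ∨ H = True OR True = True
Step 2: True ∨ D = True OR True = True
OR is true when at least one operand is true.

True


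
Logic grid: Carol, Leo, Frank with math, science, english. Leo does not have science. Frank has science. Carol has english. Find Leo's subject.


From clues:
  Frank → science
  Carol → english
By elimination, Leo gets the remaining.

math


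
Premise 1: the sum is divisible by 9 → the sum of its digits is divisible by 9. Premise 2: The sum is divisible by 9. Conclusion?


Modus ponens: P → Q, P ⊢ Q
P: the sum is divisible by 9
Q: the sum of its digits is divisible by 9
We have P → Q and P is true.
By modus ponens, Q must be true.

The sum of its digits is divisible by 9


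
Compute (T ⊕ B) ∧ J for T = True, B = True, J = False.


T = True, B = True, J = False
Step 1: T ⊕ B = True XOR True = False
Step 2: False ∧ J = False AND False = False
XOR true when exactly one of T,B is true; then AND with J.

False


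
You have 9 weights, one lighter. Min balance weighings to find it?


Each weighing has 3 outcomes (left heavy / balance / right heavy), so k weighings distinguish at most 3^k cases; splitting into three near-equal groups achieves this.
Need 3^k ≥ 9: 3^1 = 3 < 9 ≤ 3^2 = 9
k = ⌈log₃(9)⌉ = 2

2


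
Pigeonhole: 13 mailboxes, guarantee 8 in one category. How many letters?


Pigeonhole: to guarantee k in one of n categories, need (k-1)×n + 1.
k = 8, n = 13
Minimum = (8-1) × 13 + 1 = 7 × 13 + 1

92


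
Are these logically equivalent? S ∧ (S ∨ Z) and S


Expression 1: S ∧ (S ∨ Z)
Expression 2: S
Truth table (S Z | Expr1 Expr2):
  T T |   T     T
  T F |   T     T
  F T |   F     F
  F F |   F     F
All 4 rows agree, so the expressions are logically equivalent.

Yes


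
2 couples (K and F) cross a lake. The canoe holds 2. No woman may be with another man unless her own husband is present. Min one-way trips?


Label couples K and F.
1. WK+WF → (far: WK,WF; near: HK,HF)
2. WK ←   (far: WF; near: HK,HF,WK)
3. HK+HF → (far: HK,HF,WF; near: WK)
4. HK ←   (far: HF,WF; near: HK,WK)  — HK returns, since WK is alone on near bank
5. HK+WK → (far: all four; near: empty)
Every state respects the constraint.
Minimum trips = 5

5


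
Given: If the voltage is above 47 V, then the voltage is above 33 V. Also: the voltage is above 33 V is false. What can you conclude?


Modus tollens: P → Q, ¬Q ⊢ ¬P
P: the voltage is above 47 V
Q: the voltage is above 33 V
We have P → Q and Q is false.
By modus tollens, P must be false.

It is not the case that the voltage is above 47 V


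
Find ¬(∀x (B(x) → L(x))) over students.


Original: ∀x (B(x) → L(x))
Rule: ¬∀→∃, ¬∃→∀, negate predicate.
Negation: ∃x (B(x) ∧ ¬L(x))

∃x (B(x) ∧ ¬L(x))


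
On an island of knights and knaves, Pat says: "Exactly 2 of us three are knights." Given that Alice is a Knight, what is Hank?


Pat claims exactly 2 knights among Pat, Alice, Hank.
Given: Alice is a Knight.

Case 1: Pat is a Knight (tells truth)
  Then exactly 2 of the three are knights.
  Counting Pat, Alice: 2 knight(s) so far. Need 0 more → Hank = Knave.
Case 2: Pat is a Knave (lies)
  Then the count is NOT 2.
  If Hank = Knight, count = 2 = 2 → claim would be true, contradicts lie.
  If Hank = Knave, count = 1 ≠ 2 → lie confirmed ✓

Hank is a Knave.

Knave


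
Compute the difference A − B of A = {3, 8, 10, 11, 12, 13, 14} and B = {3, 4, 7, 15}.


A = {3, 8, 10, 11, 12, 13, 14}
B = {3, 4, 7, 15}
Operation: difference A − B
In A but not B: 8, 10, 11, 12, 13, 14

{8, 10, 11, 12, 13, 14}


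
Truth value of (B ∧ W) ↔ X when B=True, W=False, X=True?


B = True, W = False, X = True
Expression: (B ∧ W) ↔ X
Step 1: B ∧ W = True AND False = False
Step 2: (False) ↔ X = (False iff True) = False

False


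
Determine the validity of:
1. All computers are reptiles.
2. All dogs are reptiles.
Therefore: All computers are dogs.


Premise 1: All computers are reptiles.
Premise 2: All dogs are reptiles.
Conclusion: All computers are dogs.
Fallacy: undistributed middle. reptiles is predicate in both.
Counterexample: computers and dogs could be disjoint subsets of reptiles.

Invalid
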